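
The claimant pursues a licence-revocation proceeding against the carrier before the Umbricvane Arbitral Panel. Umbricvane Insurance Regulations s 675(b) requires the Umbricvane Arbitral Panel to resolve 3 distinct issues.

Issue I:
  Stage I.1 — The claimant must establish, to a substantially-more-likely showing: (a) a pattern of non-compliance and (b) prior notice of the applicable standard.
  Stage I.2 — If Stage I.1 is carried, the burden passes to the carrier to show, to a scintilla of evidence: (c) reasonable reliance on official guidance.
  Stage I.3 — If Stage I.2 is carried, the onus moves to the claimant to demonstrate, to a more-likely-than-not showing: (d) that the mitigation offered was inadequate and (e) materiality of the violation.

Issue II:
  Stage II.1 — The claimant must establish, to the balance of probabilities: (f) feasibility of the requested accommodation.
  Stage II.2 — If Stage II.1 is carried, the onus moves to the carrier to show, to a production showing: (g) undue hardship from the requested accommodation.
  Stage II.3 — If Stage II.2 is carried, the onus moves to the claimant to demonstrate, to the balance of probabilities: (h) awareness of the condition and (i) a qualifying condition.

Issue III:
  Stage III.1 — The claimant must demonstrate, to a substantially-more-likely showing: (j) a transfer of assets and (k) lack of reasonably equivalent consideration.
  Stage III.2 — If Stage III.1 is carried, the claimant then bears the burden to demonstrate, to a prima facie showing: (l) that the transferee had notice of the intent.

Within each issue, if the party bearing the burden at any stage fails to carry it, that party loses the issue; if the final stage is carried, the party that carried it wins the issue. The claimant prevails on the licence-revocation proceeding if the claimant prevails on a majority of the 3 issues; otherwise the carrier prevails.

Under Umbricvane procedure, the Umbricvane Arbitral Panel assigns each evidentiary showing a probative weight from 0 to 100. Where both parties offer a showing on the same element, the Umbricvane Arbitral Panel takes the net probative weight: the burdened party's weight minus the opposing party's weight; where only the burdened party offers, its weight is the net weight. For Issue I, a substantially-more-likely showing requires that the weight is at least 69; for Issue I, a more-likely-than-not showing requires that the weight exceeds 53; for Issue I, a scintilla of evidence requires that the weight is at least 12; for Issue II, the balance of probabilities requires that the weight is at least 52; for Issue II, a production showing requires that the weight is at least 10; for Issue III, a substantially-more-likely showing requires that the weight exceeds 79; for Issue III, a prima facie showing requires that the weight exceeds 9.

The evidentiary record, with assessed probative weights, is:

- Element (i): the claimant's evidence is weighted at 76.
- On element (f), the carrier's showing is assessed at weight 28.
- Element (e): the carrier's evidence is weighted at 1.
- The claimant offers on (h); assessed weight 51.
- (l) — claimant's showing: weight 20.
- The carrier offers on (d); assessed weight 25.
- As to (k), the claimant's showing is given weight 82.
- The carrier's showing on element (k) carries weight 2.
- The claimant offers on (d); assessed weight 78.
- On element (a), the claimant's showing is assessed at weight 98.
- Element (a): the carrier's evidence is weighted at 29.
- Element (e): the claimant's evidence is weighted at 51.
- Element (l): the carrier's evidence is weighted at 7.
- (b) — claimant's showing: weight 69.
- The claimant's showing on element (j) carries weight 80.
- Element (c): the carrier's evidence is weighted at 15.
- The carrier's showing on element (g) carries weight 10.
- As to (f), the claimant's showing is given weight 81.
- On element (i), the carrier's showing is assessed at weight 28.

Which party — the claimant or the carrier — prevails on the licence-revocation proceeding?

— Issue I —
At Stage I.1 the claimant must meet a substantially-more-likely showing (weight is at least 69): on (a) the weight is 98 less the opposing 29 gives net 69, ≥ 69, so (a) meets the standard; on (b) the weight is 69, which does reach 69, so (b) meets the standard.
  Stage I.1 is satisfied; the onus moves to the carrier.
At Stage I.2 the carrier must meet a scintilla of evidence (weight is at least 12): on (c) the weight is 15, ≥ 12, so (c) meets the standard.
  Stage I.2 carried; the burden shifts to the claimant.
At Stage I.3 the claimant must meet a more-likely-than-not showing (weight exceeds 53): on (d) the weight is 78 less the opposing 25 gives net 53, which does not exceed 53, so (d) does not meet the standard; on (e) the weight is 51 less the opposing 1 gives net 50, ≤ 53, so (e) does not meet the standard.
  Not every element is met, so the claimant fails to carry Stage I.3.
The carrier prevails on this issue.
— Issue II —
Stage II.1 (claimant, the balance of probabilities, weight is at least 52): (f) net 81−28=53 ≥ 52 — meets.
  The claimant carries Stage II.1; the carrier now bears the burden.
Stage II.2 (carrier, a production showing, weight is at least 10): (g) 10 ≥ 10 — meets.
  Stage II.2 is satisfied; the onus moves to the claimant.
Stage II.3 (claimant, the balance of probabilities, weight is at least 52): (h) 51 < 52 — fails; (i) net 76−28=48 < 52 — fails.
  Stage II.3 not carried; the claimant fails its burden.
The analysis ends at Stage II.3; the carrier prevails on this issue.
— Issue III —
Stage III.1 — burden on claimant; standard: a substantially-more-likely showing (weight exceeds 79).
    (j): 80 > 79 [met]
    (k): 82 − 2 = 80 > 79 [met]
  All elements met. The claimant retains the burden for Stage III.2.
Stage III.2 — burden on claimant; standard: a prima facie showing (weight exceeds 9).
    (l): 20 − 7 = 13 > 9 [met]
  The claimant carries the last stage.
With every stage satisfied, the claimant prevails on this issue.
Per-issue: Issue I → carrier; Issue II → carrier; Issue III → claimant. The claimant must prevail on a majority of issues; overall, the carrier prevails.

carrier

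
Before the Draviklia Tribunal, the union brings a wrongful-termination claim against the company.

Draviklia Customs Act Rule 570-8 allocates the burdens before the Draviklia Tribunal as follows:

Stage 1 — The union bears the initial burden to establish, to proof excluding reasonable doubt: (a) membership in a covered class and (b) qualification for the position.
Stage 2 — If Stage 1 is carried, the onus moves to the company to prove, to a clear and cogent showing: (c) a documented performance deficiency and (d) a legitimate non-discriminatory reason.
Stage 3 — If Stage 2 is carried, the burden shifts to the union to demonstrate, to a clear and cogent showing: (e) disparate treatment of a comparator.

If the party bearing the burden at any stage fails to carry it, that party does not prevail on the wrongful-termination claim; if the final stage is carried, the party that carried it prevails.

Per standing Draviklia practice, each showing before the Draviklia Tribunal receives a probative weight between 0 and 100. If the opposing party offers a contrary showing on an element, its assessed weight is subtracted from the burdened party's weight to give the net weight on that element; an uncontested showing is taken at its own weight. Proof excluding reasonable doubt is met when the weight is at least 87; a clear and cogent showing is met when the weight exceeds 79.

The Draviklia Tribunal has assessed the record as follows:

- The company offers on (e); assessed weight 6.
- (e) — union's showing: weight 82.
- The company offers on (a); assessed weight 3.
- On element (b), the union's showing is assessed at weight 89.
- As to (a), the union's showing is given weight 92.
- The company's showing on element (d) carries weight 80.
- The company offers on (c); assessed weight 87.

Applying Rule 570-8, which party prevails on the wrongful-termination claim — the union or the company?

Stage 1 (union, proof excluding reasonable doubt, weight is at least 87): (a) net 92−3=89 ≥ 87 — meets; (b) 89 ≥ 87 — meets.
  Stage 1 is satisfied; the onus moves to the company.
Stage 2 (company, a clear and cogent showing, weight exceeds 79): (c) 87 > 79 — meets; (d) 80 > 79 — meets.
  The company carries Stage 2; the union now bears the burden.
Stage 3 (union, a clear and cogent showing, weight exceeds 79): (e) net 82−6=76 ≤ 79 — fails.
  The union does not carry Stage 3.
The company prevails.

company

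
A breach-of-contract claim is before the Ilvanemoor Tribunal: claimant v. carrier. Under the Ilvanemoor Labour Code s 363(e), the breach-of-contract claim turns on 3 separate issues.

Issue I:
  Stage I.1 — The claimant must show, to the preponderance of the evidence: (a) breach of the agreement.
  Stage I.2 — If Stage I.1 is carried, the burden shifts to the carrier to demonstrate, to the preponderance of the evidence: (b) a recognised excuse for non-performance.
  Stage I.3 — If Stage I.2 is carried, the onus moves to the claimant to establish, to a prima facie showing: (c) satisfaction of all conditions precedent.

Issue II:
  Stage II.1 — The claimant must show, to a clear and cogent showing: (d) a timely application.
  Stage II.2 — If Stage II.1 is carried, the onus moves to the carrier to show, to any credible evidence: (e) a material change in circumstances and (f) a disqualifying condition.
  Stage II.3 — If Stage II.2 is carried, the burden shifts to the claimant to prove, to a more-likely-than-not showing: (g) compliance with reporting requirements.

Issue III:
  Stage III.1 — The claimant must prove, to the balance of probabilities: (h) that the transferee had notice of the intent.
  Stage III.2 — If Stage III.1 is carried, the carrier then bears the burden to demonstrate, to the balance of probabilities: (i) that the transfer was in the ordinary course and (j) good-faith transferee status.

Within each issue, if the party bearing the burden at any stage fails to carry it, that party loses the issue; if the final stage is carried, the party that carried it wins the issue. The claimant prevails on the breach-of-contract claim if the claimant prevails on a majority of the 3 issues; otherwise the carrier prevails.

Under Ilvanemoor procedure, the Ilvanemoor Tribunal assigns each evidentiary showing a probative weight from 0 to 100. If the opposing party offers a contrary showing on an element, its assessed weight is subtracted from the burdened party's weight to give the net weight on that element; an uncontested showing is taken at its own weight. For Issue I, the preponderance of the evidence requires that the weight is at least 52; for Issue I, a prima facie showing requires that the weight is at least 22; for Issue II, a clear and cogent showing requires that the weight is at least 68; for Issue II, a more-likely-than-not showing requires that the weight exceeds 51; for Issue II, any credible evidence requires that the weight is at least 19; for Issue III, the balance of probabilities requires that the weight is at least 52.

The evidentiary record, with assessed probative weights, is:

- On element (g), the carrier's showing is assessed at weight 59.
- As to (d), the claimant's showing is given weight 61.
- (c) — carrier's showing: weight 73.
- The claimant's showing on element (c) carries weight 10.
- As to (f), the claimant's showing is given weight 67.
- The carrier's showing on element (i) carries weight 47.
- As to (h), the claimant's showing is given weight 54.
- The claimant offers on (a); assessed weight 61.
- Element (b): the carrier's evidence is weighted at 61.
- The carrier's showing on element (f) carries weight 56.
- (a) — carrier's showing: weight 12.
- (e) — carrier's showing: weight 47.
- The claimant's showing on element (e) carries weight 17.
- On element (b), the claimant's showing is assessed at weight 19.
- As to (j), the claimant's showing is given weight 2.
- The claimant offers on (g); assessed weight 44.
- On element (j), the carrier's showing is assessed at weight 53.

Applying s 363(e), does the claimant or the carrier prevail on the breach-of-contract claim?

carrier

— Issue I —
At Stage I.1 the claimant must meet the preponderance of the evidence (weight is at least 52): on (a) the weight is 61 less the opposing 12 gives net 49, which does not reach 52, so (a) does not meet the standard.
  Not every element is met, so the claimant fails to carry Stage I.1.
So the carrier prevails on this issue.
— Issue II —
At Stage II.1 the claimant must meet a clear and cogent showing (weight is at least 68): on (d) the weight is 61, which does not reach 68, so (d) does not meet the standard.
  The claimant does not carry Stage II.1.
The analysis ends at Stage II.1; the carrier prevails on this issue.
— Issue III —
At Stage III.1 the claimant must meet the balance of probabilities (weight is at least 52): on (h) the weight is 54, which does reach 52, so (h) meets the standard.
  Stage III.1 is satisfied; the onus moves to the carrier.
At Stage III.2 the carrier must meet the balance of probabilities (weight is at least 52): on (i) the weight is 47, which does not reach 52, so (i) does not meet the standard; on (j) the weight is 53 less the opposing 2 gives net 51, < 52, so (j) does not meet the standard.
  Not every element is met, so the carrier fails to carry Stage III.2.
The claimant prevails on this issue.
Per-issue: Issue I → carrier; Issue II → carrier; Issue III → claimant. The claimant must prevail on a majority of issues; overall, the carrier prevails.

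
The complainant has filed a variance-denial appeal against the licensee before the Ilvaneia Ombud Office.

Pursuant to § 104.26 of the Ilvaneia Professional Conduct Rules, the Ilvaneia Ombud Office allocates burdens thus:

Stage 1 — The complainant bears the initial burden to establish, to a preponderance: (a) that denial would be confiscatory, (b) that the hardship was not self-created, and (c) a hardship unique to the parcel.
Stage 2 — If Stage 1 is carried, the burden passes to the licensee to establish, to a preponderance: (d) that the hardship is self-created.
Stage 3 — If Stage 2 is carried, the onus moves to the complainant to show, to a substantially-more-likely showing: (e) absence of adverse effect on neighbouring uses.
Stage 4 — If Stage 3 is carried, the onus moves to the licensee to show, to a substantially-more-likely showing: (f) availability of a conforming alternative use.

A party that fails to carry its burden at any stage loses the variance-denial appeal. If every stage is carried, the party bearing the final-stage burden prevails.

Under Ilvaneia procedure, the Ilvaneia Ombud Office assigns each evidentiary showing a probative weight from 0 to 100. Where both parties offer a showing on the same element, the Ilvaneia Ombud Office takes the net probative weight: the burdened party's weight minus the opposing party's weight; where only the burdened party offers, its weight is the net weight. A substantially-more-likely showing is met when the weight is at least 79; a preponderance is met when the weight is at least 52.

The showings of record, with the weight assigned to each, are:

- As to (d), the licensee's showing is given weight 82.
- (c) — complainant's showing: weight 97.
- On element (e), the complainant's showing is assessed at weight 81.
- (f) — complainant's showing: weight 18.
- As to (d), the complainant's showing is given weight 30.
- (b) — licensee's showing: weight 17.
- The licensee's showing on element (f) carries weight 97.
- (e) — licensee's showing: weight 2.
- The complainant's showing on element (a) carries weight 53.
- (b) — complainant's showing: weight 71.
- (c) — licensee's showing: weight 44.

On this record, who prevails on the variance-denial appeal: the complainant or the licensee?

At Stage 1 the complainant must meet a preponderance (weight is at least 52): on (a) the weight is 53, which does reach 52, so (a) meets the standard; on (b) the weight is 71 less the opposing 17 gives net 54, which does reach 52, so (b) meets the standard; on (c) the weight is 97 less the opposing 44 gives net 53, which does reach 52, so (c) meets the standard.
  Stage 1 is satisfied; the onus moves to the licensee.
At Stage 2 the licensee must meet a preponderance (weight is at least 52): on (d) the weight is 82 less the opposing 30 gives net 52, ≥ 52, so (d) meets the standard.
  Stage 2 carried; the burden shifts to the complainant.
At Stage 3 the complainant must meet a substantially-more-likely showing (weight is at least 79): on (e) the weight is 81 less the opposing 2 gives net 79, ≥ 79, so (e) meets the standard.
  All elements met. The burden passes to the licensee.
At Stage 4 the licensee must meet a substantially-more-likely showing (weight is at least 79): on (f) the weight is 97 less the opposing 18 gives net 79, ≥ 79, so (f) meets the standard.
  All elements met at the final stage.
With every stage satisfied, the licensee prevails.

licensee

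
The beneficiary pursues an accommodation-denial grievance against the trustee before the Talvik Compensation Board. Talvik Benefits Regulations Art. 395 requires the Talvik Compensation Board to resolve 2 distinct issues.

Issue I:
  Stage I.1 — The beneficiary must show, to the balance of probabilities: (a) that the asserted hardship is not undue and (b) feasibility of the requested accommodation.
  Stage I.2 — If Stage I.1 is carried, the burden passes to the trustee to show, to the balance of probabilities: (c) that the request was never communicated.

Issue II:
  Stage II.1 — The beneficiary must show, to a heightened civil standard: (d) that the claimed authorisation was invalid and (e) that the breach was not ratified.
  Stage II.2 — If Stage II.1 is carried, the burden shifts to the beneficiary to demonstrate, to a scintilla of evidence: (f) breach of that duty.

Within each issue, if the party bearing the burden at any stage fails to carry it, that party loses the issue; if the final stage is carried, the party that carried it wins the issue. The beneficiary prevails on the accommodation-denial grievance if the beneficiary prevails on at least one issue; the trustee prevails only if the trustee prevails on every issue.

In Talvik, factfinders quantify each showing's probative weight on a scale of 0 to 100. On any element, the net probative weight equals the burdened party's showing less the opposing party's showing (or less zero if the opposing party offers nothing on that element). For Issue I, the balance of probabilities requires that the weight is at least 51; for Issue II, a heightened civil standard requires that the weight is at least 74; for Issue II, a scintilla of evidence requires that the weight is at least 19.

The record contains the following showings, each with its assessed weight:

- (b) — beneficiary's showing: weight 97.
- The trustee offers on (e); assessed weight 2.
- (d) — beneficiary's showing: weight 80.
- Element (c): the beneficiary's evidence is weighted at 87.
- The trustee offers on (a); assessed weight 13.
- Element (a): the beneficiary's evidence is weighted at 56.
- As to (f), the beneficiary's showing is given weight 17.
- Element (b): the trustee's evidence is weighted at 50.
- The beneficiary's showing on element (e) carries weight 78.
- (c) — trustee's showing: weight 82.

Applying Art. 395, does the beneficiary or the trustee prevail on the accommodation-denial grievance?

— Issue I —
At Stage I.1 the beneficiary must meet the balance of probabilities (weight is at least 51): on (a) the weight is 56 less the opposing 13 gives net 43, < 51, so (a) does not meet the standard; on (b) the weight is 97 less the opposing 50 gives net 47, which does not reach 51, so (b) does not meet the standard.
  Stage I.1 not carried; the beneficiary fails its burden.
So the trustee prevails on this issue.
— Issue II —
At Stage II.1 the beneficiary must meet a heightened civil standard (weight is at least 74): on (d) the weight is 80, which does reach 74, so (d) meets the standard; on (e) the weight is 78 less the opposing 2 gives net 76, ≥ 74, so (e) meets the standard.
  Stage II.1 carried; the burden remains with the beneficiary.
At Stage II.2 the beneficiary must meet a scintilla of evidence (weight is at least 19): on (f) the weight is 17, which does not reach 19, so (f) does not meet the standard.
  Not every element is met, so the beneficiary fails to carry Stage II.2.
The analysis ends at Stage II.2; the trustee prevails on this issue.
Per-issue: Issue I → trustee; Issue II → trustee. The beneficiary must prevail on at least one issue; overall, the trustee prevails.

trustee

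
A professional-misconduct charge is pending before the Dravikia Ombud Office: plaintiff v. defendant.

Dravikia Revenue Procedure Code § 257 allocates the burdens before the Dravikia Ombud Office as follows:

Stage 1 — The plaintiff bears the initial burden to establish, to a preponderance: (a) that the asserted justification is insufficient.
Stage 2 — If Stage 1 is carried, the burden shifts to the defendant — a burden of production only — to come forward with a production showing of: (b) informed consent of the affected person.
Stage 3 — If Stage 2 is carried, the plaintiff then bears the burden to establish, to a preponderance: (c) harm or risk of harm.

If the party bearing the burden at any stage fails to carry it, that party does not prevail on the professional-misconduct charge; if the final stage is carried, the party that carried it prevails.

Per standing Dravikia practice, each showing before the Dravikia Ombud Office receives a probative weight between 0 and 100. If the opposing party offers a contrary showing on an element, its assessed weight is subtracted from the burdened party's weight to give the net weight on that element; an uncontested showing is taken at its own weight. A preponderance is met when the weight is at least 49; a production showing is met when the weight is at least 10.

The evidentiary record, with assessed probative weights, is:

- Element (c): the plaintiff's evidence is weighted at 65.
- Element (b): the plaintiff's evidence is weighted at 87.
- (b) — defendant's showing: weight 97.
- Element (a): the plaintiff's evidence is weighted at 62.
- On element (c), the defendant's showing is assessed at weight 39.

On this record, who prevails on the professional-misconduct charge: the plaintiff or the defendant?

defendant

At Stage 1 the plaintiff must meet a preponderance (weight is at least 49): on (a) the weight is 62, ≥ 49, so (a) meets the standard.
  The plaintiff carries Stage 1; the defendant now bears the burden.
At Stage 2 the defendant must meet a production showing (weight is at least 10): on (b) the weight is 97 less the opposing 87 gives net 10, ≥ 10, so (b) meets the standard.
  Stage 2 is satisfied; the onus moves to the plaintiff.
At Stage 3 the plaintiff must meet a preponderance (weight is at least 49): on (c) the weight is 65 less the opposing 39 gives net 26, which does not reach 49, so (c) does not meet the standard.
  The plaintiff does not carry Stage 3.
So the defendant prevails.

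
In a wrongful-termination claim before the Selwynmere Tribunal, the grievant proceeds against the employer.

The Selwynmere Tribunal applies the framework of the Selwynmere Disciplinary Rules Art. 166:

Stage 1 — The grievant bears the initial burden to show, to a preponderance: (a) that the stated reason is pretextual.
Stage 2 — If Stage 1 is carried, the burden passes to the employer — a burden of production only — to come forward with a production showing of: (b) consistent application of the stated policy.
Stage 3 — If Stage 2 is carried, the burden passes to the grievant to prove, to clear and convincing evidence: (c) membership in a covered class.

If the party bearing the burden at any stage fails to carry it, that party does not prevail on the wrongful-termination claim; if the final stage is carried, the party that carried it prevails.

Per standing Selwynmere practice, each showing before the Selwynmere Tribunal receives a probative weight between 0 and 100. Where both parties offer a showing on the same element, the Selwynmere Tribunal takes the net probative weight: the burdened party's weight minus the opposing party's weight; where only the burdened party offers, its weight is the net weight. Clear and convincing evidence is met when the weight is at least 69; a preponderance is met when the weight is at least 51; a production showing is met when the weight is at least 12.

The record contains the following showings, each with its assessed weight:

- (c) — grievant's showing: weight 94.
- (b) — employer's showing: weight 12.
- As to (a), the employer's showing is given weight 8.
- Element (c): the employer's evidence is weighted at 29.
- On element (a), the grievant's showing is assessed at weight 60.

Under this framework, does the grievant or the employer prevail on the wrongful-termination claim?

At Stage 1 the grievant must meet a preponderance (weight is at least 51): on (a) the weight is 60 less the opposing 8 gives net 52, which does reach 51, so (a) meets the standard.
  The grievant carries Stage 1; the employer now bears the burden.
At Stage 2 the employer must meet a production showing (weight is at least 12): on (b) the weight is 12, ≥ 12, so (b) meets the standard.
  Stage 2 is satisfied; the onus moves to the grievant.
At Stage 3 the grievant must meet clear and convincing evidence (weight is at least 69): on (c) the weight is 94 less the opposing 29 gives net 65, < 69, so (c) does not meet the standard.
  The grievant does not carry Stage 3.
So the employer prevails.

employer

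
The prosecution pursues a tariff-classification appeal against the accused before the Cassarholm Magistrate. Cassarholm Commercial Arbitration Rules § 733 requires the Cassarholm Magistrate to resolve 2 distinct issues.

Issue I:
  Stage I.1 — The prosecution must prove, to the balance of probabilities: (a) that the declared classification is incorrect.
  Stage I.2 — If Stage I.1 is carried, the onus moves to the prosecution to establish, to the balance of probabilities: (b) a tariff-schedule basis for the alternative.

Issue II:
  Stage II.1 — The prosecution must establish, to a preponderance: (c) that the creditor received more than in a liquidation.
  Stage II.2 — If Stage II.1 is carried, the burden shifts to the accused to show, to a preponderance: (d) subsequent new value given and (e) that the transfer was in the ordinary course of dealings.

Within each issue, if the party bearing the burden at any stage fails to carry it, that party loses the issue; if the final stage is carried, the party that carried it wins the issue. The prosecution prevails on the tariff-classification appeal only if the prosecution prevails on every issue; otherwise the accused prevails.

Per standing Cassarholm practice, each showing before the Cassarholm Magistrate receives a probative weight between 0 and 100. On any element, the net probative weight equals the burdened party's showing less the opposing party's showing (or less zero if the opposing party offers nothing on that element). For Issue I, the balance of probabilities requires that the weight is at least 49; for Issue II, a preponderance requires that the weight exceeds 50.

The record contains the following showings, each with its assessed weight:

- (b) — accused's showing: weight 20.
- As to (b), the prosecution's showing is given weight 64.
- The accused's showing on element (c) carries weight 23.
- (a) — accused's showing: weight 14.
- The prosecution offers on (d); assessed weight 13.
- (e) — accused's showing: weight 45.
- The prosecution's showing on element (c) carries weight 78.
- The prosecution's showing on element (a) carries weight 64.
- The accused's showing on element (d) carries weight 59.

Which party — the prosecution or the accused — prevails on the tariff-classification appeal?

— Issue I —
Stage I.1 (prosecution, the balance of probabilities, weight is at least 49): (a) net 64−14=50 ≥ 49 — meets.
  Stage I.1 carried; the burden remains with the prosecution.
Stage I.2 (prosecution, the balance of probabilities, weight is at least 49): (b) net 64−20=44 < 49 — fails.
  The prosecution does not carry Stage I.2.
So the accused prevails on this issue.
— Issue II —
At Stage II.1 the prosecution must meet a preponderance (weight exceeds 50): on (c) the weight is 78 less the opposing 23 gives net 55, > 50, so (c) meets the standard.
  Stage II.1 carried; the burden shifts to the accused.
At Stage II.2 the accused must meet a preponderance (weight exceeds 50): on (d) the weight is 59 less the opposing 13 gives net 46, which does not exceed 50, so (d) does not meet the standard; on (e) the weight is 45, which does not exceed 50, so (e) does not meet the standard.
  Stage II.2 not carried; the accused fails its burden.
The analysis ends at Stage II.2; the prosecution prevails on this issue.
Per-issue: Issue I → accused; Issue II → prosecution. The prosecution must prevail on every issue; overall, the accused prevails.

accused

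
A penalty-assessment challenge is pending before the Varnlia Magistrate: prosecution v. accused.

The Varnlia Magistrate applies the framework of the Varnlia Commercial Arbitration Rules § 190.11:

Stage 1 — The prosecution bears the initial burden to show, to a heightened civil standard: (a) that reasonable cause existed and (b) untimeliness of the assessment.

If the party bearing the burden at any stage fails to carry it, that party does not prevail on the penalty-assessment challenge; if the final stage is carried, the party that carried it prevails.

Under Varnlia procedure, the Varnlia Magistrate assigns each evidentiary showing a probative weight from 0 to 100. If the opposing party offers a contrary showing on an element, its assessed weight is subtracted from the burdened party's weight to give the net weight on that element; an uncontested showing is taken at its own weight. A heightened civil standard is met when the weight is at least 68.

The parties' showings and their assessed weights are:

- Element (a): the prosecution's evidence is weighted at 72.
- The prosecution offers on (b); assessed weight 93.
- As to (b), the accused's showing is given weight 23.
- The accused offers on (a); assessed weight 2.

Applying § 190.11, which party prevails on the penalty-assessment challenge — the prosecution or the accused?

At Stage 1 the prosecution must meet a heightened civil standard (weight is at least 68): on (a) the weight is 72 less the opposing 2 gives net 70, which does reach 68, so (a) meets the standard; on (b) the weight is 93 less the opposing 23 gives net 70, ≥ 68, so (b) meets the standard.
  Stage 1 carried; the final stage is satisfied.
All stages carried — the prosecution prevails.

prosecution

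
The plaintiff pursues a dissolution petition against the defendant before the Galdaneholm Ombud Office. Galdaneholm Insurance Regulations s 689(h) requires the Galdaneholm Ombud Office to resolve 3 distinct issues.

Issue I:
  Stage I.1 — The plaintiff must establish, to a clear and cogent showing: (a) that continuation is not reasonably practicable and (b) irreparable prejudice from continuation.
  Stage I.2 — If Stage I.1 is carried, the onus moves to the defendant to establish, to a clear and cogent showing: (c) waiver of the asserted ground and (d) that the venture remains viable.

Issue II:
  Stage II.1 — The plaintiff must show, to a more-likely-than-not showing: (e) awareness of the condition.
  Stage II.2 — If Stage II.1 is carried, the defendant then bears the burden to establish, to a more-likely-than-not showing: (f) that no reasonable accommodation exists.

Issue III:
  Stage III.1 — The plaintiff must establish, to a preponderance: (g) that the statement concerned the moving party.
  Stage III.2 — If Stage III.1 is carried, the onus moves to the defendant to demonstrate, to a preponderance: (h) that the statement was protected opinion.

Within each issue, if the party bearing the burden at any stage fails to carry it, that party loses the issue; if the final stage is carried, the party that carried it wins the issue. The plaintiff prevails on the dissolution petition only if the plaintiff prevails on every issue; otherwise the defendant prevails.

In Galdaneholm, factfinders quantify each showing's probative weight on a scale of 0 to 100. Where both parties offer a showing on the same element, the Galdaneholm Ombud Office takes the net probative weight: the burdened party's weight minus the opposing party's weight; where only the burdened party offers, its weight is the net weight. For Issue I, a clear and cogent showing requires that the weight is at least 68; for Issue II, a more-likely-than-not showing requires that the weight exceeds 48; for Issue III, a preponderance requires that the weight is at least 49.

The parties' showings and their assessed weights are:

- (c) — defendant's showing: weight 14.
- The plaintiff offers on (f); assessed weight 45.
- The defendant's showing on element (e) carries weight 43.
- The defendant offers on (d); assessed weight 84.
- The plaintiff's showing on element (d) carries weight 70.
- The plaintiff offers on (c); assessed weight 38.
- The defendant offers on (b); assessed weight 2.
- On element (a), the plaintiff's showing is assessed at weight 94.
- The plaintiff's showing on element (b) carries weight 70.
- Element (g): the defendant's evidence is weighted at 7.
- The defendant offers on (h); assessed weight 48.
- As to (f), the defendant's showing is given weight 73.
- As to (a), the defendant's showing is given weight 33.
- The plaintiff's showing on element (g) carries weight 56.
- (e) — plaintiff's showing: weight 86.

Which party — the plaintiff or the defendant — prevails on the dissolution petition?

defendant

— Issue I —
Stage I.1 (plaintiff, a clear and cogent showing, weight is at least 68): (a) net 94−33=61 < 68 — fails; (b) net 70−2=68 ≥ 68 — meets.
  The plaintiff does not carry Stage I.1.
The analysis ends at Stage I.1; the defendant prevails on this issue.
— Issue II —
At Stage II.1 the plaintiff must meet a more-likely-than-not showing (weight exceeds 48): on (e) the weight is 86 less the opposing 43 gives net 43, ≤ 48, so (e) does not meet the standard.
  Not every element is met, so the plaintiff fails to carry Stage II.1.
So the defendant prevails on this issue.
— Issue III —
Stage III.1 (plaintiff, a preponderance, weight is at least 49): (g) net 56−7=49 ≥ 49 — meets.
  Stage III.1 is satisfied; the onus moves to the defendant.
Stage III.2 (defendant, a preponderance, weight is at least 49): (h) 48 < 49 — fails.
  Not every element is met, so the defendant fails to carry Stage III.2.
The plaintiff prevails on this issue.
Per-issue: Issue I → defendant; Issue II → defendant; Issue III → plaintiff. The plaintiff must prevail on every issue; overall, the defendant prevails.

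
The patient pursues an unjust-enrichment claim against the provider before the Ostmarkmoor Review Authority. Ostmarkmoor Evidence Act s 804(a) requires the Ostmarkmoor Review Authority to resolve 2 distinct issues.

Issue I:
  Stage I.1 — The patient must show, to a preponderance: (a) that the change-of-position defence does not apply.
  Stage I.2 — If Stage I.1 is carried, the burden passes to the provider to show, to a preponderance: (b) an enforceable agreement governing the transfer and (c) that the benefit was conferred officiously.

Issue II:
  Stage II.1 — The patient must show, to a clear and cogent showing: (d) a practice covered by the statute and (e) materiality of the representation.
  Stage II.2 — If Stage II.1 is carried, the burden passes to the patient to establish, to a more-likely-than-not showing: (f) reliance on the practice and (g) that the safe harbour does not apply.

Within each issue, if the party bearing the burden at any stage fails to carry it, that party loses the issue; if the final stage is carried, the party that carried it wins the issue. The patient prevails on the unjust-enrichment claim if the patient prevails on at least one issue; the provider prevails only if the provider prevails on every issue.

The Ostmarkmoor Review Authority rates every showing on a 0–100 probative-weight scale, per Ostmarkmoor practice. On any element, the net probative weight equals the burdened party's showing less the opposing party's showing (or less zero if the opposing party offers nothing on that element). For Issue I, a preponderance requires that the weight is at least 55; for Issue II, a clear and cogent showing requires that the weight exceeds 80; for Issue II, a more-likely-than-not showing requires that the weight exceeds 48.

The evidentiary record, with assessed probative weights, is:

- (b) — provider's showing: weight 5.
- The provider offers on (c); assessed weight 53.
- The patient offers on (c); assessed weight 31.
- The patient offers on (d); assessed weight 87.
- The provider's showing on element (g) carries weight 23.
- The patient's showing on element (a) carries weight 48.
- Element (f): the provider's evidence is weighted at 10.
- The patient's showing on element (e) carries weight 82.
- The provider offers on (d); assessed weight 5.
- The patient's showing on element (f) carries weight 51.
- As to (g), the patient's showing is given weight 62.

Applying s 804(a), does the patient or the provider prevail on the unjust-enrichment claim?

— Issue I —
At Stage I.1 the patient must meet a preponderance (weight is at least 55): on (a) the weight is 48, which does not reach 55, so (a) does not meet the standard.
  Stage I.1 not carried; the patient fails its burden.
The provider prevails on this issue.
— Issue II —
Stage II.1 (patient, a clear and cogent showing, weight exceeds 80): (d) net 87−5=82 > 80 — meets; (e) 82 > 80 — meets.
  Stage II.1 is satisfied; the patient continues to bear the burden.
Stage II.2 (patient, a more-likely-than-not showing, weight exceeds 48): (f) net 51−10=41 ≤ 48 — fails; (g) net 62−23=39 ≤ 48 — fails.
  The patient does not carry Stage II.2.
The analysis ends at Stage II.2; the provider prevails on this issue.
Per-issue: Issue I → provider; Issue II → provider. The patient must prevail on at least one issue; overall, the provider prevails.

provider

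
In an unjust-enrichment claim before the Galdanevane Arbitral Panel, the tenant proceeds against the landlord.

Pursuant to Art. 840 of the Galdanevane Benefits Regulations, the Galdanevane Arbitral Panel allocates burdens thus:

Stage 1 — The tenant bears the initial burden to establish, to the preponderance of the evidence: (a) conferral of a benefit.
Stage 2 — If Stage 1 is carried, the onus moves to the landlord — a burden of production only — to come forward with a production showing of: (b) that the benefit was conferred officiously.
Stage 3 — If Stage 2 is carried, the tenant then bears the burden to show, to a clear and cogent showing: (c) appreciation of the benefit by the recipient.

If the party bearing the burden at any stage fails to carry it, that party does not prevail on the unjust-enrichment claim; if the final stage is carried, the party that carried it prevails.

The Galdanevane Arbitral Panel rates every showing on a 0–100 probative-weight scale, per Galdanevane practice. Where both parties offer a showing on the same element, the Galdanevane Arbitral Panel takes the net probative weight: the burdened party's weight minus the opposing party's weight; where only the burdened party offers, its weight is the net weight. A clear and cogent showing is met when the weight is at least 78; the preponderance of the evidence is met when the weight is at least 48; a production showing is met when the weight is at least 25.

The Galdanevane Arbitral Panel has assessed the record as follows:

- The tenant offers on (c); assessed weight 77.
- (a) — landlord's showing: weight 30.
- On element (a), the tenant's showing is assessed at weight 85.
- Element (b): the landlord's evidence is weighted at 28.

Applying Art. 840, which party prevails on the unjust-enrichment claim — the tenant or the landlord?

landlord

Stage 1 (tenant, the preponderance of the evidence, weight is at least 48): (a) net 85−30=55 ≥ 48 — meets.
  The tenant carries Stage 1; the landlord now bears the burden.
Stage 2 (landlord, a production showing, weight is at least 25): (b) 28 ≥ 25 — meets.
  Stage 2 carried; the burden shifts to the tenant.
Stage 3 (tenant, a clear and cogent showing, weight is at least 78): (c) 77 < 78 — fails.
  The tenant does not carry Stage 3.
The analysis ends at Stage 3; the landlord prevails.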